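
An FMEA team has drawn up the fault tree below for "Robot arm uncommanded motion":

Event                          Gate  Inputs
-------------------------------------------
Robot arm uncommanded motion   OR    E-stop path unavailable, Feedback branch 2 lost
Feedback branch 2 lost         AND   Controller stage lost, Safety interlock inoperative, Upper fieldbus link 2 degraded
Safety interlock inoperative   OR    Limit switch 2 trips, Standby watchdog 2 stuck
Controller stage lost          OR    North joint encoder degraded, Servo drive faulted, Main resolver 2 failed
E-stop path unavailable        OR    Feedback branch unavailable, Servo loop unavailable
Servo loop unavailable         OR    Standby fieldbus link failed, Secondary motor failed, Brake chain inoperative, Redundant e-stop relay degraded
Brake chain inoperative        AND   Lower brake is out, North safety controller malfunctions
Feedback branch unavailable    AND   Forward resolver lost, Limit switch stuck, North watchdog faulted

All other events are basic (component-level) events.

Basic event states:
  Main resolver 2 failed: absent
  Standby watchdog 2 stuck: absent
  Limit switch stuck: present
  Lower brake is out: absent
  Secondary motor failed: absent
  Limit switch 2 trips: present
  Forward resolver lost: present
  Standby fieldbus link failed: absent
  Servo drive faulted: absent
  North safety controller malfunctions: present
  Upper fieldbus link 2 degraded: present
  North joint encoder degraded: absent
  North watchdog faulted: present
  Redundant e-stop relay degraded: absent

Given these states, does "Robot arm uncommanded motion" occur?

Feedback branch unavailable [AND]: Forward resolver lost=occurs, Limit switch stuck=occurs, North watchdog faulted=occurs → all inputs occur → occurs.
Brake chain inoperative [AND]: Lower brake is out=not, North safety controller malfunctions=occurs → not all inputs occur → does not occur.
Servo loop unavailable [OR]: Standby fieldbus link failed=not, Secondary motor failed=not, Brake chain inoperative=not, Redundant e-stop relay degraded=not → no input occurs → does not occur.
E-stop path unavailable [OR]: Feedback branch unavailable=occurs, Servo loop unavailable=not → at least one input occurs → occurs.
Controller stage lost [OR]: North joint encoder degraded=not, Servo drive faulted=not, Main resolver 2 failed=not → no input occurs → does not occur.
Safety interlock inoperative [OR]: Limit switch 2 trips=occurs, Standby watchdog 2 stuck=not → at least one input occurs → occurs.
Feedback branch 2 lost [AND]: Controller stage lost=not, Safety interlock inoperative=occurs, Upper fieldbus link 2 degraded=occurs → not all inputs occur → does not occur.
Robot arm uncommanded motion [OR]: E-stop path unavailable=occurs, Feedback branch 2 lost=not → at least one input occurs → occurs.

Yes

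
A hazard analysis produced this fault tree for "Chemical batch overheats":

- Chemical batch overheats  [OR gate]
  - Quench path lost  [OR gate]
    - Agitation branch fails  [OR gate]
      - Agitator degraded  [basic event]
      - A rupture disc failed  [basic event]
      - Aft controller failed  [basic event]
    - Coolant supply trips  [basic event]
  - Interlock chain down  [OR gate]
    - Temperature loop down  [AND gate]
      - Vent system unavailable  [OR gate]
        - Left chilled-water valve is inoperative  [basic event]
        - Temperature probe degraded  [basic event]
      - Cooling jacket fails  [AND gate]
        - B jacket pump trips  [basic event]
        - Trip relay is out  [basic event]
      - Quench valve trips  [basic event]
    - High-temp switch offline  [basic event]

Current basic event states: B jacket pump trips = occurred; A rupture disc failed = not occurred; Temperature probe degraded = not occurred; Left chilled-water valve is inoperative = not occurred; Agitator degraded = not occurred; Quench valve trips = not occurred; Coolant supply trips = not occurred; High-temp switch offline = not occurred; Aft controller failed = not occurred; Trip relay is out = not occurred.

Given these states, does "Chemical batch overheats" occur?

Agitation branch fails [OR]: Agitator degraded=not, A rupture disc failed=not, Aft controller failed=not → no input occurs → does not occur.
Quench path lost [OR]: Agitation branch fails=not, Coolant supply trips=not → no input occurs → does not occur.
Vent system unavailable [OR]: Left chilled-water valve is inoperative=not, Temperature probe degraded=not → no input occurs → does not occur.
Cooling jacket fails [AND]: B jacket pump trips=occurs, Trip relay is out=not → not all inputs occur → does not occur.
Temperature loop down [AND]: Vent system unavailable=not, Cooling jacket fails=not, Quench valve trips=not → not all inputs occur → does not occur.
Interlock chain down [OR]: Temperature loop down=not, High-temp switch offline=not → no input occurs → does not occur.
Chemical batch overheats [OR]: Quench path lost=not, Interlock chain down=not → no input occurs → does not occur.

No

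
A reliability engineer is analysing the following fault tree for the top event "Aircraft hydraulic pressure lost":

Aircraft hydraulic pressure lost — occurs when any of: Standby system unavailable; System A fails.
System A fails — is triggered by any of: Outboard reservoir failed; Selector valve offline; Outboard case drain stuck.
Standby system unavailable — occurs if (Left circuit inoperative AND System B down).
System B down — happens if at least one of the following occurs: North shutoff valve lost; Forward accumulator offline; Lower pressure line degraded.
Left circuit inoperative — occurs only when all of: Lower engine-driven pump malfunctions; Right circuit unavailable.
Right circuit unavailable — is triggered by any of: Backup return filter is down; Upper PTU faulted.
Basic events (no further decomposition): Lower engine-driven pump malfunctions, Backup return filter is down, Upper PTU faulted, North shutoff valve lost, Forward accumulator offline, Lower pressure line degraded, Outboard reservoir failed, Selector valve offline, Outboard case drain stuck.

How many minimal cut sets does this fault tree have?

9

Right circuit unavailable [OR]: union of children's cut sets → 2 cut set(s).
Left circuit inoperative [AND]: one cut set from each child combined → 1 × 2 = 2 cut set(s).
System B down [OR]: union of children's cut sets → 3 cut set(s).
Standby system unavailable [AND]: one cut set from each child combined → 2 × 3 = 6 cut set(s).
System A fails [OR]: union of children's cut sets → 3 cut set(s).
Aircraft hydraulic pressure lost [OR]: union of children's cut sets → 9 cut set(s).
Minimal cut sets: {Backup return filter is down, Lower engine-driven pump malfunctions, North shutoff valve lost}; {Backup return filter is down, Forward accumulator offline, Lower engine-driven pump malfunctions}; {Backup return filter is down, Lower engine-driven pump malfunctions, Lower pressure line degraded}; {Lower engine-driven pump malfunctions, North shutoff valve lost, Upper PTU faulted}; {Forward accumulator offline, Lower engine-driven pump malfunctions, Upper PTU faulted}; {Lower engine-driven pump malfunctions, Lower pressure line degraded, Upper PTU faulted}; {Outboard reservoir failed}; {Selector valve offline}; {Outboard case drain stuck}.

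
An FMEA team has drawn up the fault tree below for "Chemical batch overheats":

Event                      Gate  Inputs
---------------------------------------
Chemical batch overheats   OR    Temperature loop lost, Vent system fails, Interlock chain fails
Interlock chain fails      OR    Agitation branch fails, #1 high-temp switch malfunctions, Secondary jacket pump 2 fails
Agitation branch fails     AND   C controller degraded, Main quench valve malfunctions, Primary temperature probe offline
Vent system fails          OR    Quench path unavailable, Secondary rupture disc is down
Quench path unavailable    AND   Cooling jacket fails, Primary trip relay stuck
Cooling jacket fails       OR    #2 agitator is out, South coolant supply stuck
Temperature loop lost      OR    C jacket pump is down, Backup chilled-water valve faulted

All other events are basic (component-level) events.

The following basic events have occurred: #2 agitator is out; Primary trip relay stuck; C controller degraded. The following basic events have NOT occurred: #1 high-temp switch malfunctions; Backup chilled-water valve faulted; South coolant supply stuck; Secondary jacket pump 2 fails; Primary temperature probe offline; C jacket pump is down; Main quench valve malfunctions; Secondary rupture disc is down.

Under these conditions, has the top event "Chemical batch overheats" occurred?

Yes

Temperature loop lost [OR]: C jacket pump is down=not, Backup chilled-water valve faulted=not → no input occurs → does not occur.
Cooling jacket fails [OR]: #2 agitator is out=occurs, South coolant supply stuck=not → at least one input occurs → occurs.
Quench path unavailable [AND]: Cooling jacket fails=occurs, Primary trip relay stuck=occurs → all inputs occur → occurs.
Vent system fails [OR]: Quench path unavailable=occurs, Secondary rupture disc is down=not → at least one input occurs → occurs.
Agitation branch fails [AND]: C controller degraded=occurs, Main quench valve malfunctions=not, Primary temperature probe offline=not → not all inputs occur → does not occur.
Interlock chain fails [OR]: Agitation branch fails=not, #1 high-temp switch malfunctions=not, Secondary jacket pump 2 fails=not → no input occurs → does not occur.
Chemical batch overheats [OR]: Temperature loop lost=not, Vent system fails=occurs, Interlock chain fails=not → at least one input occurs → occurs.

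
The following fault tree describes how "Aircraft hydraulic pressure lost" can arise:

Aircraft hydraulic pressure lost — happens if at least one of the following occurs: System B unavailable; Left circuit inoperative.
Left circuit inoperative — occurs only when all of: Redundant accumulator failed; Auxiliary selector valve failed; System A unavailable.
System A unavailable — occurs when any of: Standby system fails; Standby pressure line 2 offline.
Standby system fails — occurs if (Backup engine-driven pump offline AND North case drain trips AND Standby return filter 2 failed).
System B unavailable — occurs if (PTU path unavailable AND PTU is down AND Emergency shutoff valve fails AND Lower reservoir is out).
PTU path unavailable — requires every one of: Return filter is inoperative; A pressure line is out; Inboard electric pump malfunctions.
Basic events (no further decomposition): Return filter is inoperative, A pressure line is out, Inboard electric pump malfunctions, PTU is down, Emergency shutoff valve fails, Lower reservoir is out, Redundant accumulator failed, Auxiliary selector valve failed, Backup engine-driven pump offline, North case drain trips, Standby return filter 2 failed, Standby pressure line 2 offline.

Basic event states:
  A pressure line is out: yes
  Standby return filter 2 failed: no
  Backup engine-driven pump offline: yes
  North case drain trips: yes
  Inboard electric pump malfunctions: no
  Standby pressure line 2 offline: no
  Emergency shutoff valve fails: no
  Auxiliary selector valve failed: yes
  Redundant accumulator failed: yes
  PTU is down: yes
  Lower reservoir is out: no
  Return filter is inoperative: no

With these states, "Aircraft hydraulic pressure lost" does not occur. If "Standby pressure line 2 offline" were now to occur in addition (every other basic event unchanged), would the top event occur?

Yes

Counterfactual: set "Standby pressure line 2 offline" to occurred.
PTU path unavailable [AND]: Return filter is inoperative=not, A pressure line is out=occurs, Inboard electric pump malfunctions=not → not all inputs occur → does not occur.
System B unavailable [AND]: PTU path unavailable=not, PTU is down=occurs, Emergency shutoff valve fails=not, Lower reservoir is out=not → not all inputs occur → does not occur.
Standby system fails [AND]: Backup engine-driven pump offline=occurs, North case drain trips=occurs, Standby return filter 2 failed=not → not all inputs occur → does not occur.
System A unavailable [OR]: Standby system fails=not, Standby pressure line 2 offline=occurs → at least one input occurs → occurs.
Left circuit inoperative [AND]: Redundant accumulator failed=occurs, Auxiliary selector valve failed=occurs, System A unavailable=occurs → all inputs occur → occurs.
Aircraft hydraulic pressure lost [OR]: System B unavailable=not, Left circuit inoperative=occurs → at least one input occurs → occurs.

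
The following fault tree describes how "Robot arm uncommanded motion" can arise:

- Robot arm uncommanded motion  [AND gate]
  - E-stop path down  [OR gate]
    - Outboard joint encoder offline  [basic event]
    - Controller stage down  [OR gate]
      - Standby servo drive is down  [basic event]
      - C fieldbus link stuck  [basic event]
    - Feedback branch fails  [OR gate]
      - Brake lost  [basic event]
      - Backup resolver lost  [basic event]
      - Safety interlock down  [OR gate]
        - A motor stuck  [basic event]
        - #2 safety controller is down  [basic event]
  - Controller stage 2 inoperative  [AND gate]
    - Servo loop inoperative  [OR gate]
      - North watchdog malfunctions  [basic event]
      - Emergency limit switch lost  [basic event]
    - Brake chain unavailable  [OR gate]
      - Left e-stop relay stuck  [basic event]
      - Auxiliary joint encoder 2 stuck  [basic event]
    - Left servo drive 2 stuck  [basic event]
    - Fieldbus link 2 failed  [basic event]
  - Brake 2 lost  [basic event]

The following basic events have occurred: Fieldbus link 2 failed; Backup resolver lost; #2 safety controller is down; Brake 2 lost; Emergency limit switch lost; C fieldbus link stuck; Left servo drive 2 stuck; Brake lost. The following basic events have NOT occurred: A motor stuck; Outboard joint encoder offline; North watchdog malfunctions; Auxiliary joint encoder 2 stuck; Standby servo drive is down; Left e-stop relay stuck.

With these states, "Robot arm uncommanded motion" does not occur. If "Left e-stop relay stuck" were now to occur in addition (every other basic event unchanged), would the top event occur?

Counterfactual: set "Left e-stop relay stuck" to occurred.
Controller stage down [OR]: Standby servo drive is down=not, C fieldbus link stuck=occurs → at least one input occurs → occurs.
Safety interlock down [OR]: A motor stuck=not, #2 safety controller is down=occurs → at least one input occurs → occurs.
Feedback branch fails [OR]: Brake lost=occurs, Backup resolver lost=occurs, Safety interlock down=occurs → at least one input occurs → occurs.
E-stop path down [OR]: Outboard joint encoder offline=not, Controller stage down=occurs, Feedback branch fails=occurs → at least one input occurs → occurs.
Servo loop inoperative [OR]: North watchdog malfunctions=not, Emergency limit switch lost=occurs → at least one input occurs → occurs.
Brake chain unavailable [OR]: Left e-stop relay stuck=occurs, Auxiliary joint encoder 2 stuck=not → at least one input occurs → occurs.
Controller stage 2 inoperative [AND]: Servo loop inoperative=occurs, Brake chain unavailable=occurs, Left servo drive 2 stuck=occurs, Fieldbus link 2 failed=occurs → all inputs occur → occurs.
Robot arm uncommanded motion [AND]: E-stop path down=occurs, Controller stage 2 inoperative=occurs, Brake 2 lost=occurs → all inputs occur → occurs.

Yes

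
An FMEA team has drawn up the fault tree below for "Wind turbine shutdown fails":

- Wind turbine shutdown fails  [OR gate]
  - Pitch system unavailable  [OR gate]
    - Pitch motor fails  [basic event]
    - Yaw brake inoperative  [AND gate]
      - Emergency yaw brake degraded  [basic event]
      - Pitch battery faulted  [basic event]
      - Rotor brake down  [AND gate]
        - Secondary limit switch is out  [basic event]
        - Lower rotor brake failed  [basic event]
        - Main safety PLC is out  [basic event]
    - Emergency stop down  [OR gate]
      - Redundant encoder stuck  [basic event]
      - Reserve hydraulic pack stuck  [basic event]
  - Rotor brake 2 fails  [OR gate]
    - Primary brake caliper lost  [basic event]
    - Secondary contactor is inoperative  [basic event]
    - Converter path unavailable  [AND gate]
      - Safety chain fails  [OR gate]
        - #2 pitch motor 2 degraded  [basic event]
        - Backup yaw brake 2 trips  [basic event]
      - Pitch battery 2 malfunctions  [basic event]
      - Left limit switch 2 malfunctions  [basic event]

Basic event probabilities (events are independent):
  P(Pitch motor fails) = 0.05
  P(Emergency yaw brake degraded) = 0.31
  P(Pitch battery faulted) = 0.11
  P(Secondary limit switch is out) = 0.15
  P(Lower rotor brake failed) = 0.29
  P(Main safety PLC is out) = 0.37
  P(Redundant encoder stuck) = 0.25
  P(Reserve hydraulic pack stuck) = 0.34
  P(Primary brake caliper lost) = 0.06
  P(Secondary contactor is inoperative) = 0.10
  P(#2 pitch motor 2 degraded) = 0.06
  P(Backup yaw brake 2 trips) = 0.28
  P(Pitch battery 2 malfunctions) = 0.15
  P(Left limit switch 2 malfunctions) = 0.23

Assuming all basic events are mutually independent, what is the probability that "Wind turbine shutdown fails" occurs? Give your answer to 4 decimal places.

P(Rotor brake down) [AND] = 0.15 × 0.29 × 0.37 = 0.016095
P(Yaw brake inoperative) [AND] = 0.31 × 0.11 × 0.016095 = 0.000549
P(Emergency stop down) [OR] = 1 − (1−0.25) × (1−0.34) = 0.505000
P(Pitch system unavailable) [OR] = 1 − (1−0.05) × (1−0.000549) × (1−0.505000) = 0.530008
P(Safety chain fails) [OR] = 1 − (1−0.06) × (1−0.28) = 0.323200
P(Converter path unavailable) [AND] = 0.323200 × 0.15 × 0.23 = 0.011150
P(Rotor brake 2 fails) [OR] = 1 − (1−0.06) × (1−0.10) × (1−0.011150) = 0.163433
P(Wind turbine shutdown fails) [OR] = 1 − (1−0.530008) × (1−0.163433) = 0.606820
Rounded to 4 decimal places: P(Wind turbine shutdown fails) ≈ 0.6068.

0.6068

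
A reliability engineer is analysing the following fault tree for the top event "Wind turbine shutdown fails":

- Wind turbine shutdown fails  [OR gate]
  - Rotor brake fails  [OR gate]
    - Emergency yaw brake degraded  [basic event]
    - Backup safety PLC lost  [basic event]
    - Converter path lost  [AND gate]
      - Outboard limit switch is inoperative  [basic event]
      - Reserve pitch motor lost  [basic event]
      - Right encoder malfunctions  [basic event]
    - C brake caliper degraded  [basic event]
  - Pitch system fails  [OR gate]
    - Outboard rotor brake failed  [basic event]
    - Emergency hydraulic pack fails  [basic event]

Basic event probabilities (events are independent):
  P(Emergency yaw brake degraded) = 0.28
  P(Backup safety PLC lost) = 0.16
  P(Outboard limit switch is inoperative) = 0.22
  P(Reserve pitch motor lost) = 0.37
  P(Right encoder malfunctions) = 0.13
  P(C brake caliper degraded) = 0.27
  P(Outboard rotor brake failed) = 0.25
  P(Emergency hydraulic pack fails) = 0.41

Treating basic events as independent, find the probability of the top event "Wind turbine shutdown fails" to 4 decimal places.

P(Converter path lost) [AND] = 0.22 × 0.37 × 0.13 = 0.010582
P(Rotor brake fails) [OR] = 1 − (1−0.28) × (1−0.16) × (1−0.010582) × (1−0.27) = 0.563168
P(Pitch system fails) [OR] = 1 − (1−0.25) × (1−0.41) = 0.557500
P(Wind turbine shutdown fails) [OR] = 1 − (1−0.563168) × (1−0.557500) = 0.806702
Rounded to 4 decimal places: P(Wind turbine shutdown fails) ≈ 0.8067.

0.8067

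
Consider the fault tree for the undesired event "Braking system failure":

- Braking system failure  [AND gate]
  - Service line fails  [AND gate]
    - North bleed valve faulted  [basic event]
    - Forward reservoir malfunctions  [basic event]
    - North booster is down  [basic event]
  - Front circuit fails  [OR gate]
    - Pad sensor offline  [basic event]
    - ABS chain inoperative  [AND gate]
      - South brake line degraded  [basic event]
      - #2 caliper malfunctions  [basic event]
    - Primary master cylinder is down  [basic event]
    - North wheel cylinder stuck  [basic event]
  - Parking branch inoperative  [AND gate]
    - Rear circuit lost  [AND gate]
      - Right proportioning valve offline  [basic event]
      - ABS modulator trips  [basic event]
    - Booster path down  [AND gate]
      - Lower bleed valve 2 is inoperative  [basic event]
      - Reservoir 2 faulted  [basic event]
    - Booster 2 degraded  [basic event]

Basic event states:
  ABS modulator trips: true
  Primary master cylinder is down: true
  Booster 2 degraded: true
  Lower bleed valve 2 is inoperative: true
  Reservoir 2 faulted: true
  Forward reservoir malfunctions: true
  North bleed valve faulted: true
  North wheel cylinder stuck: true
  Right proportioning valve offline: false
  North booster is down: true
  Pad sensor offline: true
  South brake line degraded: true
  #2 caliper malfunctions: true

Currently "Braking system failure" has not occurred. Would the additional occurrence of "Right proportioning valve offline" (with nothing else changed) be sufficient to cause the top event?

Yes

Counterfactual: set "Right proportioning valve offline" to occurred.
Service line fails [AND]: North bleed valve faulted=occurs, Forward reservoir malfunctions=occurs, North booster is down=occurs → all inputs occur → occurs.
ABS chain inoperative [AND]: South brake line degraded=occurs, #2 caliper malfunctions=occurs → all inputs occur → occurs.
Front circuit fails [OR]: Pad sensor offline=occurs, ABS chain inoperative=occurs, Primary master cylinder is down=occurs, North wheel cylinder stuck=occurs → at least one input occurs → occurs.
Rear circuit lost [AND]: Right proportioning valve offline=occurs, ABS modulator trips=occurs → all inputs occur → occurs.
Booster path down [AND]: Lower bleed valve 2 is inoperative=occurs, Reservoir 2 faulted=occurs → all inputs occur → occurs.
Parking branch inoperative [AND]: Rear circuit lost=occurs, Booster path down=occurs, Booster 2 degraded=occurs → all inputs occur → occurs.
Braking system failure [AND]: Service line fails=occurs, Front circuit fails=occurs, Parking branch inoperative=occurs → all inputs occur → occurs.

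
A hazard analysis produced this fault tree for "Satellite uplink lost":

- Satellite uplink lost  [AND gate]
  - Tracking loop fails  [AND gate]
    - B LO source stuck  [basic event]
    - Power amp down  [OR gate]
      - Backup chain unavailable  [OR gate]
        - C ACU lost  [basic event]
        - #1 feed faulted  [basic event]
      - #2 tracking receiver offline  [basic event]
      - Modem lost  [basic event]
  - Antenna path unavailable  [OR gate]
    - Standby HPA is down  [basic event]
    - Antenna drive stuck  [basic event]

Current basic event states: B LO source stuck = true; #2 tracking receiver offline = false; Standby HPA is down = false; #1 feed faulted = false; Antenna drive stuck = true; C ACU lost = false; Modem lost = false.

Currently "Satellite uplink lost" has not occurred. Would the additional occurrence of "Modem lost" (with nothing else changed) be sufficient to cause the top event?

Counterfactual: set "Modem lost" to occurred.
Backup chain unavailable [OR]: C ACU lost=not, #1 feed faulted=not → no input occurs → does not occur.
Power amp down [OR]: Backup chain unavailable=not, #2 tracking receiver offline=not, Modem lost=occurs → at least one input occurs → occurs.
Tracking loop fails [AND]: B LO source stuck=occurs, Power amp down=occurs → all inputs occur → occurs.
Antenna path unavailable [OR]: Standby HPA is down=not, Antenna drive stuck=occurs → at least one input occurs → occurs.
Satellite uplink lost [AND]: Tracking loop fails=occurs, Antenna path unavailable=occurs → all inputs occur → occurs.

Yes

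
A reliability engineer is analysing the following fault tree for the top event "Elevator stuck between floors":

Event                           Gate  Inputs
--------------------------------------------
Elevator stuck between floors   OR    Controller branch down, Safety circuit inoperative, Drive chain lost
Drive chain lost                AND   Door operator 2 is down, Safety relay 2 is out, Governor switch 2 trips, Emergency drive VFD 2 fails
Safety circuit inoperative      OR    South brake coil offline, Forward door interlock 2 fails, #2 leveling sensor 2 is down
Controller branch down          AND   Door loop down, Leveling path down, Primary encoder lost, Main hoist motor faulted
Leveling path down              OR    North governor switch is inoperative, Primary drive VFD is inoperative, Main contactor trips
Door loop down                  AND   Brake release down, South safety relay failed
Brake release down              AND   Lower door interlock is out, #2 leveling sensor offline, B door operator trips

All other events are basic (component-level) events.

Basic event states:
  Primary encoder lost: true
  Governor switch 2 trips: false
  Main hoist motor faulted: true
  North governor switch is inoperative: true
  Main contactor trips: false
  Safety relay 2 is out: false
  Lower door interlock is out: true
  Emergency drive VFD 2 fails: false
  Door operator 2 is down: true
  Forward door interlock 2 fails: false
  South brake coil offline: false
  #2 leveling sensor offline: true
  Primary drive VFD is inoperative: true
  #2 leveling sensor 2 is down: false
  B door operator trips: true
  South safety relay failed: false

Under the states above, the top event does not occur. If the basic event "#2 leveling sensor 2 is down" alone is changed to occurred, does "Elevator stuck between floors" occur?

Counterfactual: set "#2 leveling sensor 2 is down" to occurred.
Brake release down [AND]: Lower door interlock is out=occurs, #2 leveling sensor offline=occurs, B door operator trips=occurs → all inputs occur → occurs.
Door loop down [AND]: Brake release down=occurs, South safety relay failed=not → not all inputs occur → does not occur.
Leveling path down [OR]: North governor switch is inoperative=occurs, Primary drive VFD is inoperative=occurs, Main contactor trips=not → at least one input occurs → occurs.
Controller branch down [AND]: Door loop down=not, Leveling path down=occurs, Primary encoder lost=occurs, Main hoist motor faulted=occurs → not all inputs occur → does not occur.
Safety circuit inoperative [OR]: South brake coil offline=not, Forward door interlock 2 fails=not, #2 leveling sensor 2 is down=occurs → at least one input occurs → occurs.
Drive chain lost [AND]: Door operator 2 is down=occurs, Safety relay 2 is out=not, Governor switch 2 trips=not, Emergency drive VFD 2 fails=not → not all inputs occur → does not occur.
Elevator stuck between floors [OR]: Controller branch down=not, Safety circuit inoperative=occurs, Drive chain lost=not → at least one input occurs → occurs.

Yes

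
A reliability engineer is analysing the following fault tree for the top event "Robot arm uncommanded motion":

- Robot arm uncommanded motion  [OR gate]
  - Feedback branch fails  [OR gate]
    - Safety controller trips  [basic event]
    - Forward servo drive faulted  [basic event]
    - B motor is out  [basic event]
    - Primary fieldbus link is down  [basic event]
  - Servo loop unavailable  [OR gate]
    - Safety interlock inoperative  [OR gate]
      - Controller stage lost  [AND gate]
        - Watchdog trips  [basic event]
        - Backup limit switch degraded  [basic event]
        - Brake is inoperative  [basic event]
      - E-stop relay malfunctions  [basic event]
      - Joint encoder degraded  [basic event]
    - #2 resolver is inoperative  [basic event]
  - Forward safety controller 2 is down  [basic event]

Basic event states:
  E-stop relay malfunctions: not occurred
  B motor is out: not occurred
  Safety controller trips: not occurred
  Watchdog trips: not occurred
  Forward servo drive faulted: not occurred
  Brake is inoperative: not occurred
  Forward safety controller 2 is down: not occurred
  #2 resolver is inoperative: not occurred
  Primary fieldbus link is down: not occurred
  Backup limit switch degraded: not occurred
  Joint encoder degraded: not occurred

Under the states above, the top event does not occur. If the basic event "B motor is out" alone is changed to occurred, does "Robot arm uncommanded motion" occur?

Counterfactual: set "B motor is out" to occurred.
Feedback branch fails [OR]: Safety controller trips=not, Forward servo drive faulted=not, B motor is out=occurs, Primary fieldbus link is down=not → at least one input occurs → occurs.
Controller stage lost [AND]: Watchdog trips=not, Backup limit switch degraded=not, Brake is inoperative=not → not all inputs occur → does not occur.
Safety interlock inoperative [OR]: Controller stage lost=not, E-stop relay malfunctions=not, Joint encoder degraded=not → no input occurs → does not occur.
Servo loop unavailable [OR]: Safety interlock inoperative=not, #2 resolver is inoperative=not → no input occurs → does not occur.
Robot arm uncommanded motion [OR]: Feedback branch fails=occurs, Servo loop unavailable=not, Forward safety controller 2 is down=not → at least one input occurs → occurs.

Yes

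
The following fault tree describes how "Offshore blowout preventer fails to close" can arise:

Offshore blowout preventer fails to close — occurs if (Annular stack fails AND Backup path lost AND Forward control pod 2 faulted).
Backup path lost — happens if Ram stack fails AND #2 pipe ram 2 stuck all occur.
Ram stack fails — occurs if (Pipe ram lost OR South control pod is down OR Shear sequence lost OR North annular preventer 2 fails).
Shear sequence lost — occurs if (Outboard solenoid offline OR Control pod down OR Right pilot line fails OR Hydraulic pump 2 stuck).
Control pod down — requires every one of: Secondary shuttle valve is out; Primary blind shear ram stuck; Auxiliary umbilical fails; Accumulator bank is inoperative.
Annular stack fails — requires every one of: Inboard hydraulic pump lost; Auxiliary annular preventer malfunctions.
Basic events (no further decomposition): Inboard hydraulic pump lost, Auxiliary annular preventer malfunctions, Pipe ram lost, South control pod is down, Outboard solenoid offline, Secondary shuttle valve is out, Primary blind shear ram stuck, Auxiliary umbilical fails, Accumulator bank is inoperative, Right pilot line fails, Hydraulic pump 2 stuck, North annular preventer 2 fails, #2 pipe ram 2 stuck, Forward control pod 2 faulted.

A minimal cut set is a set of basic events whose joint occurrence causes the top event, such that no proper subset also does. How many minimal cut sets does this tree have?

7

Annular stack fails [AND]: one cut set from each child combined → 1 × 1 = 1 cut set(s).
Control pod down [AND]: one cut set from each child combined → 1 × 1 × 1 × 1 = 1 cut set(s).
Shear sequence lost [OR]: union of children's cut sets → 4 cut set(s).
Ram stack fails [OR]: union of children's cut sets → 7 cut set(s).
Backup path lost [AND]: one cut set from each child combined → 7 × 1 = 7 cut set(s).
Offshore blowout preventer fails to close [AND]: one cut set from each child combined → 1 × 7 × 1 = 7 cut set(s).
Minimal cut sets: {#2 pipe ram 2 stuck, Auxiliary annular preventer malfunctions, Forward control pod 2 faulted, Inboard hydraulic pump lost, Pipe ram lost}; {#2 pipe ram 2 stuck, Auxiliary annular preventer malfunctions, Forward control pod 2 faulted, Inboard hydraulic pump lost, South control pod is down}; {#2 pipe ram 2 stuck, Auxiliary annular preventer malfunctions, Forward control pod 2 faulted, Inboard hydraulic pump lost, Outboard solenoid offline}; {#2 pipe ram 2 stuck, Accumulator bank is inoperative, Auxiliary annular preventer malfunctions, Auxiliary umbilical fails, Forward control pod 2 faulted, Inboard hydraulic pump lost, Primary blind shear ram stuck, Secondary shuttle valve is out}; {#2 pipe ram 2 stuck, Auxiliary annular preventer malfunctions, Forward control pod 2 faulted, Inboard hydraulic pump lost, Right pilot line fails}; {#2 pipe ram 2 stuck, Auxiliary annular preventer malfunctions, Forward control pod 2 faulted, Hydraulic pump 2 stuck, Inboard hydraulic pump lost}; {#2 pipe ram 2 stuck, Auxiliary annular preventer malfunctions, Forward control pod 2 faulted, Inboard hydraulic pump lost, North annular preventer 2 fails}.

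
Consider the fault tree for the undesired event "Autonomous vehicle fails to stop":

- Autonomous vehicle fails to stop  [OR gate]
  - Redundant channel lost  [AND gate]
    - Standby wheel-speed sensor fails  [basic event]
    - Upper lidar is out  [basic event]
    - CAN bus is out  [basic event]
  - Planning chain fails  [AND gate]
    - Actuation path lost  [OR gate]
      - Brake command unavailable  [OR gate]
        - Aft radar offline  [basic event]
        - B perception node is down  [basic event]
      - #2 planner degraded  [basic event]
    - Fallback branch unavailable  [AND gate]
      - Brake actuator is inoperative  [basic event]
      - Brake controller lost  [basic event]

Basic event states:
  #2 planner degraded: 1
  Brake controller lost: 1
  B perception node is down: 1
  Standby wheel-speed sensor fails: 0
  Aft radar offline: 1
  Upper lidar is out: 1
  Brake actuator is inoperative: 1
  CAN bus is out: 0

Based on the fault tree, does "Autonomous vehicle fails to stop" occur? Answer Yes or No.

Redundant channel lost [AND]: Standby wheel-speed sensor fails=not, Upper lidar is out=occurs, CAN bus is out=not → not all inputs occur → does not occur.
Brake command unavailable [OR]: Aft radar offline=occurs, B perception node is down=occurs → at least one input occurs → occurs.
Actuation path lost [OR]: Brake command unavailable=occurs, #2 planner degraded=occurs → at least one input occurs → occurs.
Fallback branch unavailable [AND]: Brake actuator is inoperative=occurs, Brake controller lost=occurs → all inputs occur → occurs.
Planning chain fails [AND]: Actuation path lost=occurs, Fallback branch unavailable=occurs → all inputs occur → occurs.
Autonomous vehicle fails to stop [OR]: Redundant channel lost=not, Planning chain fails=occurs → at least one input occurs → occurs.

Yes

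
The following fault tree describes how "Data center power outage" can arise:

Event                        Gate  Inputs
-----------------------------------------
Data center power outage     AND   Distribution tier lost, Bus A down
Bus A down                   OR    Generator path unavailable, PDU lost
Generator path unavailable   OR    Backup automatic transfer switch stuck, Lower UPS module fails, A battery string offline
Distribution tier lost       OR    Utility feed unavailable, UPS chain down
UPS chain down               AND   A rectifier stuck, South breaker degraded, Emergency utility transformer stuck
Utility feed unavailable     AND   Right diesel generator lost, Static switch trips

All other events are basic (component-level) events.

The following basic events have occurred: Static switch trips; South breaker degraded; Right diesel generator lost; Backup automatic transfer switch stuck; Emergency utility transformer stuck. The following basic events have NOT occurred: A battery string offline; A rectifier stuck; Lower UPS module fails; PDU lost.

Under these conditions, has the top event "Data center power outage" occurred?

Utility feed unavailable [AND]: Right diesel generator lost=occurs, Static switch trips=occurs → all inputs occur → occurs.
UPS chain down [AND]: A rectifier stuck=not, South breaker degraded=occurs, Emergency utility transformer stuck=occurs → not all inputs occur → does not occur.
Distribution tier lost [OR]: Utility feed unavailable=occurs, UPS chain down=not → at least one input occurs → occurs.
Generator path unavailable [OR]: Backup automatic transfer switch stuck=occurs, Lower UPS module fails=not, A battery string offline=not → at least one input occurs → occurs.
Bus A down [OR]: Generator path unavailable=occurs, PDU lost=not → at least one input occurs → occurs.
Data center power outage [AND]: Distribution tier lost=occurs, Bus A down=occurs → all inputs occur → occurs.

Yes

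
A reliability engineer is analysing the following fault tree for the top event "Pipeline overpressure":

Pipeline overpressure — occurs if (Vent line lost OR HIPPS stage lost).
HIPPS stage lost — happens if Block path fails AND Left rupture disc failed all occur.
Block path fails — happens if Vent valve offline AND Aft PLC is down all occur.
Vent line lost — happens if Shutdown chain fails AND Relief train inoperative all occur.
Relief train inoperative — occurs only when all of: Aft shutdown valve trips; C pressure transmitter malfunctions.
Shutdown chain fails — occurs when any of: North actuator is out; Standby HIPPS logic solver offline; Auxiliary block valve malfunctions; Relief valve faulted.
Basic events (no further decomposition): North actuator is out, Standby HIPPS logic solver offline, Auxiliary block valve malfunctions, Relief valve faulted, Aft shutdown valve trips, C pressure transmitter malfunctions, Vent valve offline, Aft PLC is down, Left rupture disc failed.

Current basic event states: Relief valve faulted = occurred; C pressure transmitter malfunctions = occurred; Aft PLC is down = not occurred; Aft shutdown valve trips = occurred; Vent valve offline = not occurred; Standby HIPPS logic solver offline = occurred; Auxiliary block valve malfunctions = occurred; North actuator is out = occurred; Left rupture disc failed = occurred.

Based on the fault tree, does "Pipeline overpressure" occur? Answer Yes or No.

Shutdown chain fails [OR]: North actuator is out=occurs, Standby HIPPS logic solver offline=occurs, Auxiliary block valve malfunctions=occurs, Relief valve faulted=occurs → at least one input occurs → occurs.
Relief train inoperative [AND]: Aft shutdown valve trips=occurs, C pressure transmitter malfunctions=occurs → all inputs occur → occurs.
Vent line lost [AND]: Shutdown chain fails=occurs, Relief train inoperative=occurs → all inputs occur → occurs.
Block path fails [AND]: Vent valve offline=not, Aft PLC is down=not → not all inputs occur → does not occur.
HIPPS stage lost [AND]: Block path fails=not, Left rupture disc failed=occurs → not all inputs occur → does not occur.
Pipeline overpressure [OR]: Vent line lost=occurs, HIPPS stage lost=not → at least one input occurs → occurs.

Yes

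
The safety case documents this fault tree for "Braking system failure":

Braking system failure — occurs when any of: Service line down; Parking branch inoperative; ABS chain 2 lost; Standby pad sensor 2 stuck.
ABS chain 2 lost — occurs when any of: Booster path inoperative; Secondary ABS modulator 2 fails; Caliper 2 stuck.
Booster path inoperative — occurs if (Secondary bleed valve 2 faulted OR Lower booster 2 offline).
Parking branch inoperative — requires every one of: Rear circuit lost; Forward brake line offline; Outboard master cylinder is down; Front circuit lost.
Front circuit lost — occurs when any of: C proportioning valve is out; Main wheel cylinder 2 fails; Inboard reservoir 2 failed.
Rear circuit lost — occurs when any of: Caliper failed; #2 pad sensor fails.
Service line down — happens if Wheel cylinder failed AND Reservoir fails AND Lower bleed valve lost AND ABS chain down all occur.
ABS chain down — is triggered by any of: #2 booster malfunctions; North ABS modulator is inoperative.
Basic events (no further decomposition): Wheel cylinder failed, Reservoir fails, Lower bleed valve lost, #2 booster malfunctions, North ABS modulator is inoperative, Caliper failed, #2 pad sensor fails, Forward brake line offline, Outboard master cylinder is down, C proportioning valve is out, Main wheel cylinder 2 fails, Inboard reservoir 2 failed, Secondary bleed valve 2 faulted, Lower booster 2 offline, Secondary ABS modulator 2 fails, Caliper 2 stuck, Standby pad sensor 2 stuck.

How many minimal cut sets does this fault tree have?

13

ABS chain down [OR]: union of children's cut sets → 2 cut set(s).
Service line down [AND]: one cut set from each child combined → 1 × 1 × 1 × 2 = 2 cut set(s).
Rear circuit lost [OR]: union of children's cut sets → 2 cut set(s).
Front circuit lost [OR]: union of children's cut sets → 3 cut set(s).
Parking branch inoperative [AND]: one cut set from each child combined → 2 × 1 × 1 × 3 = 6 cut set(s).
Booster path inoperative [OR]: union of children's cut sets → 2 cut set(s).
ABS chain 2 lost [OR]: union of children's cut sets → 4 cut set(s).
Braking system failure [OR]: union of children's cut sets → 13 cut set(s).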